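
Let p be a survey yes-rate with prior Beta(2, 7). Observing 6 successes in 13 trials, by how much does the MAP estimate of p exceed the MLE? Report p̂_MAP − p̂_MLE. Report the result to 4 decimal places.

MAP − MLE = -0.1115

Posterior is Beta(8, 14); MAP = (8−1)/(22−2) = 7/20 ≈ 0.35000.
MLE ignores the prior: p̂_MLE = k/n = 6/13 ≈ 0.46154.
Difference = 7/20 − 6/13 = -29/260 ≈ -0.1115.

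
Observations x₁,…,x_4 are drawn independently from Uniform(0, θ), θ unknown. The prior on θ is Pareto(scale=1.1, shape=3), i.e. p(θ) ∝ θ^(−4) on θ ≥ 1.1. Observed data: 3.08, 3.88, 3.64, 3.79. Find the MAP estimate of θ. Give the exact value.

θ̂_MAP = 3.88

The Uniform(0, θ) likelihood is θ^(−n) for θ ≥ max(xᵢ), zero otherwise. Here max(xᵢ) = 3.88.
Posterior ∝ θ^(−4) · θ^(−4) = θ^(−8) on θ ≥ max(1.1, 3.88) = 3.88.
This density is strictly decreasing in θ, so the posterior mode lies at the lower boundary of the support.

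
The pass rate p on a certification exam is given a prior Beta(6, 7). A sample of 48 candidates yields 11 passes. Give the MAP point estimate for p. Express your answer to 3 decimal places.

p̂_MAP = 0.271

Prior: Beta(6, 7).
Data: 11 successes in 48 trials. The binomial likelihood contributes p^11(1−p)^37, so the posterior is Beta(6+11, 7+37) = Beta(17, 44).
For Beta(a, b) with a, b > 1 the mode is (a−1)/(a+b−2) = 16/59 ≈ 0.271.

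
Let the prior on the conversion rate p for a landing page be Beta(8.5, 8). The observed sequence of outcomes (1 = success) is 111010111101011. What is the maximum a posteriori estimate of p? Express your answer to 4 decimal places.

p̂_MAP = 0.6271

Prior: Beta(8.5, 8).
Data: 11 successes in 15 trials (from the sequence). The binomial likelihood contributes p^11(1−p)^4, so the posterior is Beta(8.5+11, 8+4) = Beta(19.5, 12).
For Beta(a, b) with a, b > 1 the mode is (a−1)/(a+b−2) = 18.5/29.5 ≈ 0.6271.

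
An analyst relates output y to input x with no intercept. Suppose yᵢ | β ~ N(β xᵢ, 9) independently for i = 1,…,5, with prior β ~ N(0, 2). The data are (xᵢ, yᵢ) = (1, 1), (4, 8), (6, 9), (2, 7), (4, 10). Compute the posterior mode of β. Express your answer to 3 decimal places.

β̂_MAP = 1.819

log p(β | y) = −Σ(yᵢ − βxᵢ)²/(2·9) − β²/(2·2) + const.
Setting the derivative to zero: Σxᵢ(yᵢ − βxᵢ)/9 − β/2 = 0, so β = Σxᵢyᵢ / (Σxᵢ² + σ²/τ²).
Σxᵢyᵢ = 1·1 + 4·8 + 6·9 + 2·7 + 4·10 = 141; Σxᵢ² = 73; σ²/τ² = 4.5.
β̂_MAP = 141 / (73 + 4.5) = 141/77.5 ≈ 1.819.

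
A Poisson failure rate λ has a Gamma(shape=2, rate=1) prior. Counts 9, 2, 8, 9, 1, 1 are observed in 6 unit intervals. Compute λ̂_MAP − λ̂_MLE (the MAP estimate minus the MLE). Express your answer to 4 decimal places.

Σxᵢ = 30. Posterior is Gamma(32, 7); MAP = (32−1)/7 = 31/7 ≈ 4.42857.
MLE = x̄ = 30/6 ≈ 5.00000.
Difference = 31/7 − 30/6 = -4/7 ≈ -0.5714.

MAP − MLE = -0.5714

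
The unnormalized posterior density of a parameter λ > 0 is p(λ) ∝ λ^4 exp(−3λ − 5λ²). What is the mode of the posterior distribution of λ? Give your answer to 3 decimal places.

λ̂_MAP = 0.500

ℓ'(λ) = 4/λ − 3 − 10λ. Setting this to zero and multiplying by λ: 10λ² + 3λ − 4 = 0.
λ = (−3 + √(3² + 4·10·4)) / (2·10) = (−3 + √169) / 20 = (−3 + 13)/20 = 1/2.
ℓ''(λ) = −4/λ² − 10 < 0, confirming a maximum.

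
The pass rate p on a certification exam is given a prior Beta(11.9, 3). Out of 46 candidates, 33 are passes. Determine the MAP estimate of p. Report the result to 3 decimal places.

Prior: Beta(11.9, 3).
Data: 33 successes in 46 trials. The binomial likelihood contributes p^33(1−p)^13, so the posterior is Beta(11.9+33, 3+13) = Beta(44.9, 16).
For Beta(a, b) with a, b > 1 the mode is (a−1)/(a+b−2) = 43.9/58.9 ≈ 0.745.

p̂_MAP = 0.745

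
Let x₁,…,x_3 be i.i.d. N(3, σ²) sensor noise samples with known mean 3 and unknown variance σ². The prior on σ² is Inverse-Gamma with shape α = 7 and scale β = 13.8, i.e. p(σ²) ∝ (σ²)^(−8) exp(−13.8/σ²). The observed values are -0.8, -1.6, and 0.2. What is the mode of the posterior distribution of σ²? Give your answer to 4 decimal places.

σ̂²_MAP = 3.7389

Sum of squared deviations about the known mean: SS = (-0.8−3)² + (-1.6−3)² + (0.2−3)² = 43.44.
The Normal likelihood contributes (σ²)^(−n/2) exp(−SS/(2σ²)), so the posterior is Inverse-Gamma(α + n/2, β + SS/2) = Inverse-Gamma(8.5, 35.52).
The mode of Inverse-Gamma(a, b) is b/(a+1) = 35.52/9.5 ≈ 3.7389.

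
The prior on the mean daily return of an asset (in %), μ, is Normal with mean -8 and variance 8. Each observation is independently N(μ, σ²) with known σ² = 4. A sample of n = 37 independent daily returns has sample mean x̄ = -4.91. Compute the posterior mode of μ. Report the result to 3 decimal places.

n = 37, x̄ = -4.91.
For a Normal prior and Normal likelihood with known variance, the posterior is Normal; its mode equals its mean, the precision-weighted average.
Prior precision 1/σ₀² = 1/8 = 0.125; data precision n/σ² = 37/4 = 9.25.
μ̂ = (0.125·(-8) + 9.25·(-4.91)) / (0.125 + 9.25) = (-46.4175)/9.375 = -4.9512 ≈ -4.951.

μ̂_MAP = -4.951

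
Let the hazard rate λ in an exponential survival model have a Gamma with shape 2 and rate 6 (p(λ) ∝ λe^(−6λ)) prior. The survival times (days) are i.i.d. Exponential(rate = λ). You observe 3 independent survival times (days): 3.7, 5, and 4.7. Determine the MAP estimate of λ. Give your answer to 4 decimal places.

λ̂_MAP = 0.2062

The Exponential(rate=λ) likelihood is ∝ λ^n e^(−λΣtᵢ). Here n = 3 and Σtᵢ = 3.7 + 5 + 4.7 = 13.4.
Posterior ∝ λe^(−6λ) · λ^3e^(−13.4λ) = λ^4e^(−19.4λ), i.e. Gamma(5, 19.4).
Mode = (a−1)/b = 4/19.4 ≈ 0.2062.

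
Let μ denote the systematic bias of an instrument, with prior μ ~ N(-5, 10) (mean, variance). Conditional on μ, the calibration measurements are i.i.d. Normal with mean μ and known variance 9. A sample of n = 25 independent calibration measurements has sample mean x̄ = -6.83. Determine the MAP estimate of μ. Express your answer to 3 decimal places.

μ̂_MAP = -6.766

n = 25, x̄ = -6.83.
For a Normal prior and Normal likelihood with known variance, the posterior is Normal; its mode equals its mean, the precision-weighted average.
Prior precision 1/σ₀² = 1/10 = 0.1; data precision n/σ² = 25/9.
μ̂ = (0.1·(-5) + (25/9)·(-6.83)) / (0.1 + 25/9) = (-701/36)/(259/90) = -3505/518 ≈ -6.766.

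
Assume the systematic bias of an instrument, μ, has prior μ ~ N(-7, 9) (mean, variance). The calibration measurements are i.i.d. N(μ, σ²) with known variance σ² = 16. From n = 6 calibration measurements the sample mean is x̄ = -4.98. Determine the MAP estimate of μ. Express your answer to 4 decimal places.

n = 6, x̄ = -4.98.
For a Normal prior and Normal likelihood with known variance, the posterior is Normal; its mode equals its mean, the precision-weighted average.
Prior precision 1/σ₀² = 1/9; data precision n/σ² = 6/16 = 0.375.
μ̂ = ((1/9)·(-7) + 0.375·(-4.98)) / (1/9 + 0.375) = (-9523/3600)/(35/72) = -9523/1750 ≈ -5.4417.

μ̂_MAP = -5.4417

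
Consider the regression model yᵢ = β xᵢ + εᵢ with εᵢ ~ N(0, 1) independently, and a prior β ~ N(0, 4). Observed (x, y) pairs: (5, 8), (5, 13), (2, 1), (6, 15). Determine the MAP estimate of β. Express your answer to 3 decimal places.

log p(β | y) = −Σ(yᵢ − βxᵢ)²/(2·1) − β²/(2·4) + const.
Setting the derivative to zero: Σxᵢ(yᵢ − βxᵢ)/1 − β/4 = 0, so β = Σxᵢyᵢ / (Σxᵢ² + σ²/τ²).
Σxᵢyᵢ = 5·8 + 5·13 + 2·1 + 6·15 = 197; Σxᵢ² = 90; σ²/τ² = 0.25.
β̂_MAP = 197 / (90 + 0.25) = 197/90.25 ≈ 2.183.

β̂_MAP = 2.183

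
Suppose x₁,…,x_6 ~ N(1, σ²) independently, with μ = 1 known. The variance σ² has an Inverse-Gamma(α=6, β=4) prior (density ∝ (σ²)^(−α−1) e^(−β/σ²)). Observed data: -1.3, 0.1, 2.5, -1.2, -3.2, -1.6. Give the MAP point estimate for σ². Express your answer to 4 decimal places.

Sum of squared deviations about the known mean: SS = (-1.3−1)² + (0.1−1)² + (2.5−1)² + (-1.2−1)² + (-3.2−1)² + (-1.6−1)² = 37.59.
The Normal likelihood contributes (σ²)^(−n/2) exp(−SS/(2σ²)), so the posterior is Inverse-Gamma(α + n/2, β + SS/2) = Inverse-Gamma(9, 22.795).
The mode of Inverse-Gamma(a, b) is b/(a+1) = 22.795/10 ≈ 2.2795.

σ̂²_MAP = 2.2795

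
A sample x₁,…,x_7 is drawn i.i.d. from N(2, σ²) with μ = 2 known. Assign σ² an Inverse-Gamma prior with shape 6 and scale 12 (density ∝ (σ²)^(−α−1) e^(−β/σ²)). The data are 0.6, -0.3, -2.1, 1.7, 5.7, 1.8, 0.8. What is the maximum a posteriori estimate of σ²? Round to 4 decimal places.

Sum of squared deviations about the known mean: SS = (0.6−2)² + (-0.3−2)² + (-2.1−2)² + (1.7−2)² + (5.7−2)² + (1.8−2)² + (0.8−2)² = 39.32.
The Normal likelihood contributes (σ²)^(−n/2) exp(−SS/(2σ²)), so the posterior is Inverse-Gamma(α + n/2, β + SS/2) = Inverse-Gamma(9.5, 31.66).
The mode of Inverse-Gamma(a, b) is b/(a+1) = 31.66/10.5 ≈ 3.0152.

σ̂²_MAP = 3.0152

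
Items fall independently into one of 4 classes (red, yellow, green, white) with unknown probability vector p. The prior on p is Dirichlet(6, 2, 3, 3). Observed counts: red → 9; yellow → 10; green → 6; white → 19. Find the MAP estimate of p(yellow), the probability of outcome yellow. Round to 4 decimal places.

MAP estimate of p(yellow) = 0.2037

The posterior is Dirichlet(αᵢ + nᵢ) = Dirichlet(15, 12, 9, 22).
For a Dirichlet(a₁,…,a_K) with all aᵢ > 1, the mode has j-th component (aⱼ − 1)/(Σaᵢ − K).
Here Σaᵢ = 58 and K = 4, so p(yellow) = (12 − 1)/(58 − 4) = 11/54 ≈ 0.2037.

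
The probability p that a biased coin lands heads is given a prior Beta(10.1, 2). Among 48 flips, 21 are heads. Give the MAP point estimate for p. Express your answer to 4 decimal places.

p̂_MAP = 0.5181

Prior: Beta(10.1, 2).
Data: 21 successes in 48 trials. The binomial likelihood contributes p^21(1−p)^27, so the posterior is Beta(10.1+21, 2+27) = Beta(31.1, 29).
For Beta(a, b) with a, b > 1 the mode is (a−1)/(a+b−2) = 30.1/58.1 ≈ 0.5181.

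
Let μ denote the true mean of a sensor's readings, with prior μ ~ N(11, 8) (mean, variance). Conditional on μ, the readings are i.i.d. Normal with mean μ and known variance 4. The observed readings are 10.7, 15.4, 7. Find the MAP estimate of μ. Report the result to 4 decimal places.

μ̂_MAP = 11.0286

n = 3; x̄ = (10.7 + 15.4 + 7)/3 = 33.1/3 = 331/30 ≈ 11.0333.
For a Normal prior and Normal likelihood with known variance, the posterior is Normal; its mode equals its mean, the precision-weighted average.
Prior precision 1/σ₀² = 1/8 = 0.125; data precision n/σ² = 3/4 = 0.75.
μ̂ = (0.125·11 + 0.75·(331/30)) / (0.125 + 0.75) = 9.65/0.875 = 386/35 ≈ 11.0286.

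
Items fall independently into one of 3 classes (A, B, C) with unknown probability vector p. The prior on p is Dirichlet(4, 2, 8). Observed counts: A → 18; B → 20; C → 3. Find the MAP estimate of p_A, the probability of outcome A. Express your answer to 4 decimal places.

MAP estimate of p_A = 0.4038

The posterior is Dirichlet(αᵢ + nᵢ) = Dirichlet(22, 22, 11).
For a Dirichlet(a₁,…,a_K) with all aᵢ > 1, the mode has j-th component (aⱼ − 1)/(Σaᵢ − K).
Here Σaᵢ = 55 and K = 3, so p_A = (22 − 1)/(55 − 3) = 21/52 ≈ 0.4038.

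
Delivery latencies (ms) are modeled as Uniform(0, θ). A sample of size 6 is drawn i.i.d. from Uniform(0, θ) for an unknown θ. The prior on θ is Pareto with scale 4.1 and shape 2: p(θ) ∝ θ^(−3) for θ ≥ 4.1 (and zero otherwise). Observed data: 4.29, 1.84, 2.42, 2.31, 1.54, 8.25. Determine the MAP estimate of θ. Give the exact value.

θ̂_MAP = 8.25

The Uniform(0, θ) likelihood is θ^(−n) for θ ≥ max(xᵢ), zero otherwise. Here max(xᵢ) = 8.25.
Posterior ∝ θ^(−3) · θ^(−6) = θ^(−9) on θ ≥ max(4.1, 8.25) = 8.25.
This density is strictly decreasing in θ, so the posterior mode lies at the lower boundary of the support.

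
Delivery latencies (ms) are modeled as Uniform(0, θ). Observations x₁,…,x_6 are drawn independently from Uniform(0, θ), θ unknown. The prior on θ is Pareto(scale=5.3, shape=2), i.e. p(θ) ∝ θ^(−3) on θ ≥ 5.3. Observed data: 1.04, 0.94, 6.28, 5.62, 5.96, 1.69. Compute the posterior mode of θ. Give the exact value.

The Uniform(0, θ) likelihood is θ^(−n) for θ ≥ max(xᵢ), zero otherwise. Here max(xᵢ) = 6.28.
Posterior ∝ θ^(−3) · θ^(−6) = θ^(−9) on θ ≥ max(5.3, 6.28) = 6.28.
This density is strictly decreasing in θ, so the posterior mode lies at the lower boundary of the support.

θ̂_MAP = 6.28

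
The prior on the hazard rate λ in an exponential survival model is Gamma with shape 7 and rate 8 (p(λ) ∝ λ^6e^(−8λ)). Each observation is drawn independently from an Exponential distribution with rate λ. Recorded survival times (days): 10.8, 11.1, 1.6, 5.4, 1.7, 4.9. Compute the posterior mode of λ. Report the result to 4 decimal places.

λ̂_MAP = 0.2759

The Exponential(rate=λ) likelihood is ∝ λ^n e^(−λΣtᵢ). Here n = 6 and Σtᵢ = 10.8 + 11.1 + 1.6 + 5.4 + 1.7 + 4.9 = 35.5.
Posterior ∝ λ^6e^(−8λ) · λ^6e^(−35.5λ) = λ^12e^(−43.5λ), i.e. Gamma(13, 43.5).
Mode = (a−1)/b = 12/43.5 ≈ 0.2759.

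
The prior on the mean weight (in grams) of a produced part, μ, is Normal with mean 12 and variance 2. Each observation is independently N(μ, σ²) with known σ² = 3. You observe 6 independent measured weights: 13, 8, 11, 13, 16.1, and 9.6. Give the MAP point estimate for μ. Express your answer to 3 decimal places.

μ̂_MAP = 11.827

n = 6; x̄ = (13 + 8 + 11 + 13 + 16.1 + 9.6)/6 = 70.7/6 = 707/60 ≈ 11.7833.
For a Normal prior and Normal likelihood with known variance, the posterior is Normal; its mode equals its mean, the precision-weighted average.
Prior precision 1/σ₀² = 1/2 = 0.5; data precision n/σ² = 6/3 = 2.
μ̂ = (0.5·12 + 2·(707/60)) / (0.5 + 2) = (887/30)/2.5 = 887/75 ≈ 11.827.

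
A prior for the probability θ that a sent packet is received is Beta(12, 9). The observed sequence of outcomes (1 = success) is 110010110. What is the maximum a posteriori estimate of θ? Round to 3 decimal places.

Prior: Beta(12, 9).
Data: 5 successes in 9 trials (from the sequence). The binomial likelihood contributes θ^5(1−θ)^4, so the posterior is Beta(12+5, 9+4) = Beta(17, 13).
For Beta(a, b) with a, b > 1 the mode is (a−1)/(a+b−2) = 16/28 ≈ 0.571.

θ̂_MAP = 0.571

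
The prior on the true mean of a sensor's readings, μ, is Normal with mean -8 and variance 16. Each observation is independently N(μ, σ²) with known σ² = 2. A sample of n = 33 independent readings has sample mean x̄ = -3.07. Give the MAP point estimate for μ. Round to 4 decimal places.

μ̂_MAP = -3.0886

n = 33, x̄ = -3.07.
For a Normal prior and Normal likelihood with known variance, the posterior is Normal; its mode equals its mean, the precision-weighted average.
Prior precision 1/σ₀² = 1/16 = 0.0625; data precision n/σ² = 33/2 = 16.5.
μ̂ = (0.0625·(-8) + 16.5·(-3.07)) / (0.0625 + 16.5) = (-51.155)/16.5625 = -20462/6625 ≈ -3.0886.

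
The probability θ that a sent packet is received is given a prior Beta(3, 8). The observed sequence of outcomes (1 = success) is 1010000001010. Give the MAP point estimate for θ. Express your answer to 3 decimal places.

θ̂_MAP = 0.273

Prior: Beta(3, 8).
Data: 4 successes in 13 trials (from the sequence). The binomial likelihood contributes θ^4(1−θ)^9, so the posterior is Beta(3+4, 8+9) = Beta(7, 17).
For Beta(a, b) with a, b > 1 the mode is (a−1)/(a+b−2) = 6/22 ≈ 0.273.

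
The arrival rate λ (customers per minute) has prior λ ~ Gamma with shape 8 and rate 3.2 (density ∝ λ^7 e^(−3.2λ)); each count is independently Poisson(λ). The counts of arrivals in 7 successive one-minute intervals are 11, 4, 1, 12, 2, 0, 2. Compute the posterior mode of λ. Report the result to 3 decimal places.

Σxᵢ = 11+4+1+12+2+0+2 = 32, with n = 7.
Posterior ∝ λ^7e^(−3.2λ) · λ^32e^(−7λ) = λ^39e^(−10.2λ), i.e. Gamma(shape=40, rate=10.2).
The mode of a Gamma(a, b) with a ≥ 1 (shape–rate) is (a−1)/b = 39/10.2 ≈ 3.824.

λ̂_MAP = 3.824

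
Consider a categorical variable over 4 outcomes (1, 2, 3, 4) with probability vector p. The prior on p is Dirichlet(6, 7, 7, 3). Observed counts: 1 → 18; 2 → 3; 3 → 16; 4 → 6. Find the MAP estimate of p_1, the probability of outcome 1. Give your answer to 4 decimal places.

MAP estimate: 0.3710

The posterior is Dirichlet(αᵢ + nᵢ) = Dirichlet(24, 10, 23, 9).
For a Dirichlet(a₁,…,a_K) with all aᵢ > 1, the mode has j-th component (aⱼ − 1)/(Σaᵢ − K).
Here Σaᵢ = 66 and K = 4, so p_1 = (24 − 1)/(66 − 4) = 23/62 ≈ 0.3710.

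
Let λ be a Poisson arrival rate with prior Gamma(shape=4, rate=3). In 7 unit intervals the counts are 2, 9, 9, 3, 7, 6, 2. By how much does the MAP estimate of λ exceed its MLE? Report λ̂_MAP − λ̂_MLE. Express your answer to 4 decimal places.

Σxᵢ = 38. Posterior is Gamma(42, 10); MAP = (42−1)/10 = 41/10 ≈ 4.10000.
MLE = x̄ = 38/7 ≈ 5.42857.
Difference = 41/10 − 38/7 = -93/70 ≈ -1.3286.

MAP − MLE = -1.3286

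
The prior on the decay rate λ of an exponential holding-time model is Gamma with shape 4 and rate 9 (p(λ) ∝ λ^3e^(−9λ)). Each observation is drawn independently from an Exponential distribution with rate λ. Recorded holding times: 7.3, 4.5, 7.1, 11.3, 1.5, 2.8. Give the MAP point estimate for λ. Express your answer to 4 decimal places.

λ̂_MAP = 0.2069

The Exponential(rate=λ) likelihood is ∝ λ^n e^(−λΣtᵢ). Here n = 6 and Σtᵢ = 7.3 + 4.5 + 7.1 + 11.3 + 1.5 + 2.8 = 34.5.
Posterior ∝ λ^3e^(−9λ) · λ^6e^(−34.5λ) = λ^9e^(−43.5λ), i.e. Gamma(10, 43.5).
Mode = (a−1)/b = 9/43.5 ≈ 0.2069.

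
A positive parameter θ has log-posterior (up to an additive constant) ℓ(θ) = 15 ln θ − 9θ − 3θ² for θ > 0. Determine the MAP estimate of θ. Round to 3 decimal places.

θ̂_MAP = 1.000

ℓ'(θ) = 15/θ − 9 − 6θ. Setting this to zero and multiplying by θ: 6θ² + 9θ − 15 = 0.
θ = (−9 + √(9² + 4·6·15)) / (2·6) = (−9 + √441) / 12 = (−9 + 21)/12 = 1.
ℓ''(θ) = −15/θ² − 6 < 0, confirming a maximum.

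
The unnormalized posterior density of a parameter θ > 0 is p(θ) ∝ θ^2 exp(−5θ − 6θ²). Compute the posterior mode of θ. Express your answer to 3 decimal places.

ℓ'(θ) = 2/θ − 5 − 12θ. Setting this to zero and multiplying by θ: 12θ² + 5θ − 2 = 0.
θ = (−5 + √(5² + 4·12·2)) / (2·12) = (−5 + √121) / 24 = (−5 + 11)/24 = 1/4.
ℓ''(θ) = −2/θ² − 12 < 0, confirming a maximum.

θ̂_MAP = 0.250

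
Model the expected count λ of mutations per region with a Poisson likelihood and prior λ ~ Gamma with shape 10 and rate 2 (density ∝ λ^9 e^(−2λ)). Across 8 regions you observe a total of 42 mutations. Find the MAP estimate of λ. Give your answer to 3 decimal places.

λ̂_MAP = 5.100

Σxᵢ = 42, n = 8.
Posterior ∝ λ^9e^(−2λ) · λ^42e^(−8λ) = λ^51e^(−10λ), i.e. Gamma(shape=52, rate=10).
The mode of a Gamma(a, b) with a ≥ 1 (shape–rate) is (a−1)/b = 51/10 ≈ 5.100.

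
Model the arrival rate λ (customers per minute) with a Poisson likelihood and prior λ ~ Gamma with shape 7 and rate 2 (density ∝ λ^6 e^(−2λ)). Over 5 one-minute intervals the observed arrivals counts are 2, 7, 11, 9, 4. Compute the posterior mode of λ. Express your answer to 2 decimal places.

Σxᵢ = 2+7+11+9+4 = 33, with n = 5.
Posterior ∝ λ^6e^(−2λ) · λ^33e^(−5λ) = λ^39e^(−7λ), i.e. Gamma(shape=40, rate=7).
The mode of a Gamma(a, b) with a ≥ 1 (shape–rate) is (a−1)/b = 39/7 ≈ 5.57.

λ̂_MAP = 5.57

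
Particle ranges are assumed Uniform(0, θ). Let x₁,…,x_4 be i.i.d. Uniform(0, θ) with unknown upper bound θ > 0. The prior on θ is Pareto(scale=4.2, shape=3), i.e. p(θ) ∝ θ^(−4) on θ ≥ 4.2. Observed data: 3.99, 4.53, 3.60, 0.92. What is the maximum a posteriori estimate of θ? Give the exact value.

The Uniform(0, θ) likelihood is θ^(−n) for θ ≥ max(xᵢ), zero otherwise. Here max(xᵢ) = 4.53.
Posterior ∝ θ^(−4) · θ^(−4) = θ^(−8) on θ ≥ max(4.2, 4.53) = 4.53.
This density is strictly decreasing in θ, so the posterior mode lies at the lower boundary of the support.

θ̂_MAP = 4.53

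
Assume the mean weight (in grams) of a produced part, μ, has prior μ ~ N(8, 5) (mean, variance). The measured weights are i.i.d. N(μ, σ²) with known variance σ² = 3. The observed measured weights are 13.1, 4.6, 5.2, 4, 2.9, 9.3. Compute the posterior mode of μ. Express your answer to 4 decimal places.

μ̂_MAP = 6.6515

n = 6; x̄ = (13.1 + 4.6 + 5.2 + 4 + 2.9 + 9.3)/6 = 39.1/6 = 391/60 ≈ 6.5167.
For a Normal prior and Normal likelihood with known variance, the posterior is Normal; its mode equals its mean, the precision-weighted average.
Prior precision 1/σ₀² = 1/5 = 0.2; data precision n/σ² = 6/3 = 2.
μ̂ = (0.2·8 + 2·(391/60)) / (0.2 + 2) = (439/30)/2.2 = 439/66 ≈ 6.6515.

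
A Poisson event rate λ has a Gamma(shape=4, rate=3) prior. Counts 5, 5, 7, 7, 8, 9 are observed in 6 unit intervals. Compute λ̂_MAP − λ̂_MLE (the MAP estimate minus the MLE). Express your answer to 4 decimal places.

Σxᵢ = 41. Posterior is Gamma(45, 9); MAP = (45−1)/9 = 44/9 ≈ 4.88889.
MLE = x̄ = 41/6 ≈ 6.83333.
Difference = 44/9 − 41/6 = -35/18 ≈ -1.9444.

MAP − MLE = -1.9444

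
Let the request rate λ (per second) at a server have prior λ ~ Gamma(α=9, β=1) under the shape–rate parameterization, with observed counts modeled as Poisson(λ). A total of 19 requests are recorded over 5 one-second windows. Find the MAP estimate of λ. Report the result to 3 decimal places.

Σxᵢ = 19, n = 5.
Posterior ∝ λ^8e^(−1λ) · λ^19e^(−5λ) = λ^27e^(−6λ), i.e. Gamma(shape=28, rate=6).
The mode of a Gamma(a, b) with a ≥ 1 (shape–rate) is (a−1)/b = 27/6 ≈ 4.500.

λ̂_MAP = 4.500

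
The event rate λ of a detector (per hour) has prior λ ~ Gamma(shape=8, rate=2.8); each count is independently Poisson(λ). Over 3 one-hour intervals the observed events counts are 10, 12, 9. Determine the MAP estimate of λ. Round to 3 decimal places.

λ̂_MAP = 6.552

Σxᵢ = 10+12+9 = 31, with n = 3.
Posterior ∝ λ^7e^(−2.8λ) · λ^31e^(−3λ) = λ^38e^(−5.8λ), i.e. Gamma(shape=39, rate=5.8).
The mode of a Gamma(a, b) with a ≥ 1 (shape–rate) is (a−1)/b = 38/5.8 ≈ 6.552.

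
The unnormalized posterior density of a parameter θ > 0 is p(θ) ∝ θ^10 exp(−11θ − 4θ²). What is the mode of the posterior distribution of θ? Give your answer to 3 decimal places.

ℓ'(θ) = 10/θ − 11 − 8θ. Setting this to zero and multiplying by θ: 8θ² + 11θ − 10 = 0.
θ = (−11 + √(11² + 4·8·10)) / (2·8) = (−11 + √441) / 16 = (−11 + 21)/16 = 5/8.
ℓ''(θ) = −10/θ² − 8 < 0, confirming a maximum.

θ̂_MAP = 0.625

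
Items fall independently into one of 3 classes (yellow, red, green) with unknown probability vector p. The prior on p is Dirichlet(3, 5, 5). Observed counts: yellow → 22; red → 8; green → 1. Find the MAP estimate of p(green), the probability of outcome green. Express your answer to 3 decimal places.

The posterior is Dirichlet(αᵢ + nᵢ) = Dirichlet(25, 13, 6).
For a Dirichlet(a₁,…,a_K) with all aᵢ > 1, the mode has j-th component (aⱼ − 1)/(Σaᵢ − K).
Here Σaᵢ = 44 and K = 3, so p(green) = (6 − 1)/(44 − 3) = 5/41 ≈ 0.122.

MAP estimate of p(green) = 0.122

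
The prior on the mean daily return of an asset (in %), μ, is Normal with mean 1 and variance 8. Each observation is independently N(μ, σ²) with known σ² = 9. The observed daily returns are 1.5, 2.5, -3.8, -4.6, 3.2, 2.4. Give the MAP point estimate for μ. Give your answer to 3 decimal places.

μ̂_MAP = 0.326

n = 6; x̄ = (1.5 + 2.5 + (-3.8) + (-4.6) + 3.2 + 2.4)/6 = 1.2/6 = 0.2.
For a Normal prior and Normal likelihood with known variance, the posterior is Normal; its mode equals its mean, the precision-weighted average.
Prior precision 1/σ₀² = 1/8 = 0.125; data precision n/σ² = 6/9 = 2/3.
μ̂ = (0.125·1 + (2/3)·0.2) / (0.125 + 2/3) = (31/120)/(19/24) = 31/95 ≈ 0.326.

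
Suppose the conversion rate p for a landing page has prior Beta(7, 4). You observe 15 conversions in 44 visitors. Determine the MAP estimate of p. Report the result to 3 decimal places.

p̂_MAP = 0.396

Prior: Beta(7, 4).
Data: 15 successes in 44 trials. The binomial likelihood contributes p^15(1−p)^29, so the posterior is Beta(7+15, 4+29) = Beta(22, 33).
For Beta(a, b) with a, b > 1 the mode is (a−1)/(a+b−2) = 21/53 ≈ 0.396.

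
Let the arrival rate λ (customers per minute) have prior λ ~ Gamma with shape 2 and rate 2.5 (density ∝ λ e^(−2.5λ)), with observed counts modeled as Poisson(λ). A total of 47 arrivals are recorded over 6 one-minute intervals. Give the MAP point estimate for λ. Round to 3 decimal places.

Σxᵢ = 47, n = 6.
Posterior ∝ λe^(−2.5λ) · λ^47e^(−6λ) = λ^48e^(−8.5λ), i.e. Gamma(shape=49, rate=8.5).
The mode of a Gamma(a, b) with a ≥ 1 (shape–rate) is (a−1)/b = 48/8.5 ≈ 5.647.

λ̂_MAP = 5.647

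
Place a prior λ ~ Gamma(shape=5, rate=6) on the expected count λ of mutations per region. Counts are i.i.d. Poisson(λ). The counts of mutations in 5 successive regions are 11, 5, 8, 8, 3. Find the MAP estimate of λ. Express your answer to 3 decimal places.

λ̂_MAP = 3.545

Σxᵢ = 11+5+8+8+3 = 35, with n = 5.
Posterior ∝ λ^4e^(−6λ) · λ^35e^(−5λ) = λ^39e^(−11λ), i.e. Gamma(shape=40, rate=11).
The mode of a Gamma(a, b) with a ≥ 1 (shape–rate) is (a−1)/b = 39/11 ≈ 3.545.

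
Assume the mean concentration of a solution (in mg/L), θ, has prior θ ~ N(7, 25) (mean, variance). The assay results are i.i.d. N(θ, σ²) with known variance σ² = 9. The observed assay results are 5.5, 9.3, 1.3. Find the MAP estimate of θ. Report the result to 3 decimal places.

θ̂_MAP = 5.542

n = 3; x̄ = (5.5 + 9.3 + 1.3)/3 = 16.1/3 = 161/30 ≈ 5.3667.
For a Normal prior and Normal likelihood with known variance, the posterior is Normal; its mode equals its mean, the precision-weighted average.
Prior precision 1/σ₀² = 1/25 = 0.04; data precision n/σ² = 3/9 = 1/3.
θ̂ = (0.04·7 + (1/3)·(161/30)) / (0.04 + 1/3) = (931/450)/(28/75) = 133/24 ≈ 5.542.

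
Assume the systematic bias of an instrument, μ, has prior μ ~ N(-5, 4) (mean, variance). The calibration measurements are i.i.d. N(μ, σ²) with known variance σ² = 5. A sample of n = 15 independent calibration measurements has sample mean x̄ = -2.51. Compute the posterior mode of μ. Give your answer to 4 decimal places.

n = 15, x̄ = -2.51.
For a Normal prior and Normal likelihood with known variance, the posterior is Normal; its mode equals its mean, the precision-weighted average.
Prior precision 1/σ₀² = 1/4 = 0.25; data precision n/σ² = 15/5 = 3.
μ̂ = (0.25·(-5) + 3·(-2.51)) / (0.25 + 3) = (-8.78)/3.25 = -878/325 ≈ -2.7015.

μ̂_MAP = -2.7015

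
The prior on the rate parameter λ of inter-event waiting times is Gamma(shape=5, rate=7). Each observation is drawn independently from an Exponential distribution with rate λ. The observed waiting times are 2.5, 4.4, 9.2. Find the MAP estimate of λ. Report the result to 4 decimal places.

The Exponential(rate=λ) likelihood is ∝ λ^n e^(−λΣtᵢ). Here n = 3 and Σtᵢ = 2.5 + 4.4 + 9.2 = 16.1.
Posterior ∝ λ^4e^(−7λ) · λ^3e^(−16.1λ) = λ^7e^(−23.1λ), i.e. Gamma(8, 23.1).
Mode = (a−1)/b = 7/23.1 ≈ 0.3030.

λ̂_MAP = 0.3030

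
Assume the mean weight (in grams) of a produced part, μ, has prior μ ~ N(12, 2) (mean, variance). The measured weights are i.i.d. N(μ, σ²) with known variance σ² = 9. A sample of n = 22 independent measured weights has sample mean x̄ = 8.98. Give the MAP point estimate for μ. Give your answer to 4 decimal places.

n = 22, x̄ = 8.98.
For a Normal prior and Normal likelihood with known variance, the posterior is Normal; its mode equals its mean, the precision-weighted average.
Prior precision 1/σ₀² = 1/2 = 0.5; data precision n/σ² = 22/9.
μ̂ = (0.5·12 + (22/9)·8.98) / (0.5 + 22/9) = (6289/225)/(53/18) = 12578/1325 ≈ 9.4928.

μ̂_MAP = 9.4928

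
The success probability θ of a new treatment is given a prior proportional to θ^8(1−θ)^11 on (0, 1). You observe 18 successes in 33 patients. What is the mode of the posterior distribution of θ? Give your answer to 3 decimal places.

θ̂_MAP = 0.500

The prior density ∝ θ^8(1−θ)^11 is the kernel of Beta(9, 12).
Data: 18 successes in 33 trials. The binomial likelihood contributes θ^18(1−θ)^15, so the posterior is Beta(9+18, 12+15) = Beta(27, 27).
For Beta(a, b) with a, b > 1 the mode is (a−1)/(a+b−2) = 26/52 ≈ 0.500.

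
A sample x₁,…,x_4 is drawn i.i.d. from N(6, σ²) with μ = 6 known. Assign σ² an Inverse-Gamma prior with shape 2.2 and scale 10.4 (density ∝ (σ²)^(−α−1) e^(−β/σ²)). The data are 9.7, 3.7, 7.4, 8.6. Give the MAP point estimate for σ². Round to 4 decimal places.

σ̂²_MAP = 4.6635

Sum of squared deviations about the known mean: SS = (9.7−6)² + (3.7−6)² + (7.4−6)² + (8.6−6)² = 27.7.
The Normal likelihood contributes (σ²)^(−n/2) exp(−SS/(2σ²)), so the posterior is Inverse-Gamma(α + n/2, β + SS/2) = Inverse-Gamma(4.2, 24.25).
The mode of Inverse-Gamma(a, b) is b/(a+1) = 24.25/5.2 ≈ 4.6635.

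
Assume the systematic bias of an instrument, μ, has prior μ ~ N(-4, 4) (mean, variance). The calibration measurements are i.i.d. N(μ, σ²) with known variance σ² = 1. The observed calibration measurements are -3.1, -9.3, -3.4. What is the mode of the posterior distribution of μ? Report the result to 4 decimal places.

n = 3; x̄ = ((-3.1) + (-9.3) + (-3.4))/3 = -15.8/3 = -79/15 ≈ -5.2667.
For a Normal prior and Normal likelihood with known variance, the posterior is Normal; its mode equals its mean, the precision-weighted average.
Prior precision 1/σ₀² = 1/4 = 0.25; data precision n/σ² = 3/1 = 3.
μ̂ = (0.25·(-4) + 3·(-79/15)) / (0.25 + 3) = (-16.8)/3.25 = -336/65 ≈ -5.1692.

μ̂_MAP = -5.1692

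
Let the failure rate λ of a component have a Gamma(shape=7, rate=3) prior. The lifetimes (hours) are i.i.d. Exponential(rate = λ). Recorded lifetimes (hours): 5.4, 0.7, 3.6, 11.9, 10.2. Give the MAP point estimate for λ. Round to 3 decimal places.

The Exponential(rate=λ) likelihood is ∝ λ^n e^(−λΣtᵢ). Here n = 5 and Σtᵢ = 5.4 + 0.7 + 3.6 + 11.9 + 10.2 = 31.8.
Posterior ∝ λ^6e^(−3λ) · λ^5e^(−31.8λ) = λ^11e^(−34.8λ), i.e. Gamma(12, 34.8).
Mode = (a−1)/b = 11/34.8 ≈ 0.316.

λ̂_MAP = 0.316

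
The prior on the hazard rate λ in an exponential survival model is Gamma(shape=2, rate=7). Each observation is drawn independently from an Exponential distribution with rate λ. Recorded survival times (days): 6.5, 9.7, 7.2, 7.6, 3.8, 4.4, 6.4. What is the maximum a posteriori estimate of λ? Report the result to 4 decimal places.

λ̂_MAP = 0.1521

The Exponential(rate=λ) likelihood is ∝ λ^n e^(−λΣtᵢ). Here n = 7 and Σtᵢ = 6.5 + 9.7 + 7.2 + 7.6 + 3.8 + 4.4 + 6.4 = 45.6.
Posterior ∝ λe^(−7λ) · λ^7e^(−45.6λ) = λ^8e^(−52.6λ), i.e. Gamma(9, 52.6).
Mode = (a−1)/b = 8/52.6 ≈ 0.1521.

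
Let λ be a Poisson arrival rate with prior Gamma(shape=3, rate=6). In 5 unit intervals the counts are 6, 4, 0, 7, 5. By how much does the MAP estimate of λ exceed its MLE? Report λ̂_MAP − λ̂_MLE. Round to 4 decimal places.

Σxᵢ = 22. Posterior is Gamma(25, 11); MAP = (25−1)/11 = 24/11 ≈ 2.18182.
MLE = x̄ = 22/5 ≈ 4.40000.
Difference = 24/11 − 22/5 = -122/55 ≈ -2.2182.

MAP − MLE = -2.2182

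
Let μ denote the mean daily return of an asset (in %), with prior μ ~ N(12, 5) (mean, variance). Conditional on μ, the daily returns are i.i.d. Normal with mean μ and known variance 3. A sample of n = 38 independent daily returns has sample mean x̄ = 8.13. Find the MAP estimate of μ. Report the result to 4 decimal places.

μ̂_MAP = 8.1902

n = 38, x̄ = 8.13.
For a Normal prior and Normal likelihood with known variance, the posterior is Normal; its mode equals its mean, the precision-weighted average.
Prior precision 1/σ₀² = 1/5 = 0.2; data precision n/σ² = 38/3.
μ̂ = (0.2·12 + (38/3)·8.13) / (0.2 + 38/3) = 105.38/(193/15) = 15807/1930 ≈ 8.1902.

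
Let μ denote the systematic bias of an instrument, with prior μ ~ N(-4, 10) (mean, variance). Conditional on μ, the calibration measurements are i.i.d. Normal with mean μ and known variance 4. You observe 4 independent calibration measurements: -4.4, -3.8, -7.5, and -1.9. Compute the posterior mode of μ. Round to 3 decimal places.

μ̂_MAP = -4.364

n = 4; x̄ = ((-4.4) + (-3.8) + (-7.5) + (-1.9))/4 = -17.6/4 = -4.4.
For a Normal prior and Normal likelihood with known variance, the posterior is Normal; its mode equals its mean, the precision-weighted average.
Prior precision 1/σ₀² = 1/10 = 0.1; data precision n/σ² = 4/4 = 1.
μ̂ = (0.1·(-4) + 1·(-4.4)) / (0.1 + 1) = (-4.8)/1.1 = -48/11 ≈ -4.364.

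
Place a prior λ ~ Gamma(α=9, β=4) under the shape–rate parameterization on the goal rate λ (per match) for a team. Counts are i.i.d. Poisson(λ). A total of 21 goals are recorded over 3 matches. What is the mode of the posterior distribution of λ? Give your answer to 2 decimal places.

Σxᵢ = 21, n = 3.
Posterior ∝ λ^8e^(−4λ) · λ^21e^(−3λ) = λ^29e^(−7λ), i.e. Gamma(shape=30, rate=7).
The mode of a Gamma(a, b) with a ≥ 1 (shape–rate) is (a−1)/b = 29/7 ≈ 4.14.

λ̂_MAP = 4.14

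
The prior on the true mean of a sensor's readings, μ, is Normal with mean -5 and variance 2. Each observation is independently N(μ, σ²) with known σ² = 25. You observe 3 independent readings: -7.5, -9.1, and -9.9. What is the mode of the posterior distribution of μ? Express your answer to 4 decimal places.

μ̂_MAP = -5.7419

n = 3; x̄ = ((-7.5) + (-9.1) + (-9.9))/3 = -26.5/3 = -53/6 ≈ -8.8333.
For a Normal prior and Normal likelihood with known variance, the posterior is Normal; its mode equals its mean, the precision-weighted average.
Prior precision 1/σ₀² = 1/2 = 0.5; data precision n/σ² = 3/25 = 0.12.
μ̂ = (0.5·(-5) + 0.12·(-53/6)) / (0.5 + 0.12) = (-3.56)/0.62 = -178/31 ≈ -5.7419.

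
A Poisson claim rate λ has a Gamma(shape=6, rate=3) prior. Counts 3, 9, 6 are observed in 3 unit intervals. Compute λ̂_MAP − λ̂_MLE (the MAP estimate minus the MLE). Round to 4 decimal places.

MAP − MLE = -2.1667

Σxᵢ = 18. Posterior is Gamma(24, 6); MAP = (24−1)/6 = 23/6 ≈ 3.83333.
MLE = x̄ = 18/3 ≈ 6.00000.
Difference = 23/6 − 18/3 = -13/6 ≈ -2.1667.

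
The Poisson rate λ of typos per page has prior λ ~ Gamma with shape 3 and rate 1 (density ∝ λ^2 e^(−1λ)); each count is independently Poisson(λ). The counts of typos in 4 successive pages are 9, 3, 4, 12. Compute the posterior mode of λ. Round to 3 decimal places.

λ̂_MAP = 6.000

Σxᵢ = 9+3+4+12 = 28, with n = 4.
Posterior ∝ λ^2e^(−1λ) · λ^28e^(−4λ) = λ^30e^(−5λ), i.e. Gamma(shape=31, rate=5).
The mode of a Gamma(a, b) with a ≥ 1 (shape–rate) is (a−1)/b = 30/5 ≈ 6.000.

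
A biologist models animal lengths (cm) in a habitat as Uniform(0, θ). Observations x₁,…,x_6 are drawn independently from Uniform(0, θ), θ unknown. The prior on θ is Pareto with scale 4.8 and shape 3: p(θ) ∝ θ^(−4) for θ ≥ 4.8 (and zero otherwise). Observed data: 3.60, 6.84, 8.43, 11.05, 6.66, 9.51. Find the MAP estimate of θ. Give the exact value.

The Uniform(0, θ) likelihood is θ^(−n) for θ ≥ max(xᵢ), zero otherwise. Here max(xᵢ) = 11.05.
Posterior ∝ θ^(−4) · θ^(−6) = θ^(−10) on θ ≥ max(4.8, 11.05) = 11.05.
This density is strictly decreasing in θ, so the posterior mode lies at the lower boundary of the support.

θ̂_MAP = 11.05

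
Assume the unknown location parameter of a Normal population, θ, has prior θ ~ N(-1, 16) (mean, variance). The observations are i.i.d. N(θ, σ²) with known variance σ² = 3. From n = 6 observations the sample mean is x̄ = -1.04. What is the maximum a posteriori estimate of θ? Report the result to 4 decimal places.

n = 6, x̄ = -1.04.
For a Normal prior and Normal likelihood with known variance, the posterior is Normal; its mode equals its mean, the precision-weighted average.
Prior precision 1/σ₀² = 1/16 = 0.0625; data precision n/σ² = 6/3 = 2.
θ̂ = (0.0625·(-1) + 2·(-1.04)) / (0.0625 + 2) = (-2.1425)/2.0625 = -857/825 ≈ -1.0388.

θ̂_MAP = -1.0388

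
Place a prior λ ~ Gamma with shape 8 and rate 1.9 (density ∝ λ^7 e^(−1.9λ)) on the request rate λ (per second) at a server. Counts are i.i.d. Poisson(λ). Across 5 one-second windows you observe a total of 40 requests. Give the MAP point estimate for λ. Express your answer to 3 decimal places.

λ̂_MAP = 6.812

Σxᵢ = 40, n = 5.
Posterior ∝ λ^7e^(−1.9λ) · λ^40e^(−5λ) = λ^47e^(−6.9λ), i.e. Gamma(shape=48, rate=6.9).
The mode of a Gamma(a, b) with a ≥ 1 (shape–rate) is (a−1)/b = 47/6.9 ≈ 6.812.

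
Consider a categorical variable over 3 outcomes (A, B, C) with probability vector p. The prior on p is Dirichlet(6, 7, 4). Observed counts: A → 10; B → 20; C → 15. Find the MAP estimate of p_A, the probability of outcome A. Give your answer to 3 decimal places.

The posterior is Dirichlet(αᵢ + nᵢ) = Dirichlet(16, 27, 19).
For a Dirichlet(a₁,…,a_K) with all aᵢ > 1, the mode has j-th component (aⱼ − 1)/(Σaᵢ − K).
Here Σaᵢ = 62 and K = 3, so p_A = (16 − 1)/(62 − 3) = 15/59 ≈ 0.254.

MAP estimate of p_A = 0.254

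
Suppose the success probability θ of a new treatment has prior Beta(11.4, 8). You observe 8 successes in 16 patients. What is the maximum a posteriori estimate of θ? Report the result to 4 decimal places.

θ̂_MAP = 0.5509

Prior: Beta(11.4, 8).
Data: 8 successes in 16 trials. The binomial likelihood contributes θ^8(1−θ)^8, so the posterior is Beta(11.4+8, 8+8) = Beta(19.4, 16).
For Beta(a, b) with a, b > 1 the mode is (a−1)/(a+b−2) = 18.4/33.4 ≈ 0.5509.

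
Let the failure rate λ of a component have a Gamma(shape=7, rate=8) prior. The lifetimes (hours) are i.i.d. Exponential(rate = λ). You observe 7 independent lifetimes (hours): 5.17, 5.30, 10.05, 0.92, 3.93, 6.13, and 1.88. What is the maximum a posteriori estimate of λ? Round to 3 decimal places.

The Exponential(rate=λ) likelihood is ∝ λ^n e^(−λΣtᵢ). Here n = 7 and Σtᵢ = 5.17 + 5.30 + 10.05 + 0.92 + 3.93 + 6.13 + 1.88 = 33.38.
Posterior ∝ λ^6e^(−8λ) · λ^7e^(−33.38λ) = λ^13e^(−41.38λ), i.e. Gamma(14, 41.38).
Mode = (a−1)/b = 13/41.38 ≈ 0.314.

λ̂_MAP = 0.314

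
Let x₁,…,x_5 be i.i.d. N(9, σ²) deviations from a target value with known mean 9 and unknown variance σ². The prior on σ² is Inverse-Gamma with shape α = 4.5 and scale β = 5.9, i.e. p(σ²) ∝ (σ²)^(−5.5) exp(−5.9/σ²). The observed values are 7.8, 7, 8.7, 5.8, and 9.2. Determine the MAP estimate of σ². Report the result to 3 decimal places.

σ̂²_MAP = 1.726

Sum of squared deviations about the known mean: SS = (7.8−9)² + (7−9)² + (8.7−9)² + (5.8−9)² + (9.2−9)² = 15.81.
The Normal likelihood contributes (σ²)^(−n/2) exp(−SS/(2σ²)), so the posterior is Inverse-Gamma(α + n/2, β + SS/2) = Inverse-Gamma(7, 13.805).
The mode of Inverse-Gamma(a, b) is b/(a+1) = 13.805/8 ≈ 1.726.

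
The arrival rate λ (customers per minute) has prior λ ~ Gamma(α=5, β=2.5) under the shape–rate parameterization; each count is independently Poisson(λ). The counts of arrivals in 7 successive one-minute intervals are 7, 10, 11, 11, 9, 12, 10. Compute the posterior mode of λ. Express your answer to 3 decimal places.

Σxᵢ = 7+10+11+11+9+12+10 = 70, with n = 7.
Posterior ∝ λ^4e^(−2.5λ) · λ^70e^(−7λ) = λ^74e^(−9.5λ), i.e. Gamma(shape=75, rate=9.5).
The mode of a Gamma(a, b) with a ≥ 1 (shape–rate) is (a−1)/b = 74/9.5 ≈ 7.789.

λ̂_MAP = 7.789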